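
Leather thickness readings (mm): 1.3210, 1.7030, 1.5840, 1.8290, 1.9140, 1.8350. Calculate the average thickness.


Formula: Average = sum / n
Substituting: Average = 10.1860 / 6
Result: 1.6977 mm


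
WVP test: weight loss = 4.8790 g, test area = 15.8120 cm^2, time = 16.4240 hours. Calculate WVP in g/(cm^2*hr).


Formula: WVP = loss / (area * time)
Substituting: WVP = 4.8790 / (15.8120 * 16.4240)
Result: 0.0187873 g/(cm^2*hr)


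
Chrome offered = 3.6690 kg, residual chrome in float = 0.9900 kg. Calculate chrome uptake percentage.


Formula: Uptake = (offered - residual) / offered * 100
Substituting: Uptake = (3.6690 - 0.9900) / 3.6690 * 100
Result: 73.0172 %


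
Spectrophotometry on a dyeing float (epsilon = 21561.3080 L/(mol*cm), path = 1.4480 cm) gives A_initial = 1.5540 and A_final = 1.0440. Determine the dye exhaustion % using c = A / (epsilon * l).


c_initial = A_i / (epsilon * l) = 1.5540 / (21561.3080 * 1.4480) = 4.9775e-05 mol/L
c_final = A_f / (epsilon * l) = 1.0440 / (21561.3080 * 1.4480) = 3.3439e-05 mol/L
Exhaustion = (c_initial - c_final) / c_initial * 100 = (4.9775e-05 - 3.3439e-05) / 4.9775e-05 * 100 = 32.8185 %


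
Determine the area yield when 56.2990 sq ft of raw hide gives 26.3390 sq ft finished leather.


Formula: Yield = finished / raw * 100
Substituting: Yield = 26.3390 / 56.2990 * 100
Result: 46.7841 %


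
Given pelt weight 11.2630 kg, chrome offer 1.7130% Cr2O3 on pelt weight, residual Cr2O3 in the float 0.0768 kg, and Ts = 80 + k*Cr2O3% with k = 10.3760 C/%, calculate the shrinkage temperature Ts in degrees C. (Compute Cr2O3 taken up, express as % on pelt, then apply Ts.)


Offered = pelt * offer_pct / 100 = 11.2630 * 1.7130 / 100 = 0.1929 kg
Uptake = offered - residual = 0.1929 - 0.0768 = 0.1161 kg
Cr2O3% on pelt = uptake / pelt * 100 = 0.1161 / 11.2630 * 100 = 1.0311 %
Ts = 80 + k * Cr2O3% = 80 + 10.3760 * 1.0311 = 90.6989 C


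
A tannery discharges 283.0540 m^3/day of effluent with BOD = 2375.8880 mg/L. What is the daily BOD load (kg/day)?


Formula: BOD_load = volume * conc / 1000
Substituting: BOD_load = 283.0540 * 2375.8880 / 1000
Result: 672.5046 kg/day


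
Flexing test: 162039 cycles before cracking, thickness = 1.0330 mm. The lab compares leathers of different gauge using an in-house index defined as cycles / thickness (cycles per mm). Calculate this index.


Formula: Index = cycles / thickness
Substituting: Index = 162039 / 1.0330
Result: 156862.5363 cycles/mm


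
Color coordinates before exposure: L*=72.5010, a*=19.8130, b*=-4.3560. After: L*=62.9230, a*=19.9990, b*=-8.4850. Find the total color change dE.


dL = -9.5780, da = 0.1860, db = -4.1290
dE = sqrt((-9.5780)^2 + 0.1860^2 + (-4.1290)^2) = 10.4317


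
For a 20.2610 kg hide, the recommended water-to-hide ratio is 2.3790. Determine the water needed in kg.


Formula: Water = hide_weight * ratio
Substituting: Water = 20.2610 * 2.3790
Result: 48.2009 kg


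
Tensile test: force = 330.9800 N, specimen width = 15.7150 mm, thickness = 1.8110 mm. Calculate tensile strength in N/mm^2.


Formula: TS = force / (width * thickness)
Substituting: TS = 330.9800 / (15.7150 * 1.8110)
Result: 11.6297 N/mm^2


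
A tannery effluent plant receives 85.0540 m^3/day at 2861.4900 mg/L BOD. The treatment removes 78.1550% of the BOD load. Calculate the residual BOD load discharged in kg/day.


Load_in = volume * conc / 1000 = 85.0540 * 2861.4900 / 1000 = 243.3812 kg/day
Removed = Load_in * eff / 100 = 243.3812 * 78.1550 / 100 = 190.2146 kg/day
Load_out = Load_in - Removed = 243.3812 - 190.2146 = 53.1666 kg/day


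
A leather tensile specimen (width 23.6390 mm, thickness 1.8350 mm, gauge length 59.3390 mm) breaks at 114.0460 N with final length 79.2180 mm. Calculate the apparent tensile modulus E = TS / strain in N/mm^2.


TS = F / (w * t) = 114.0460 / (23.6390 * 1.8350) = 2.6291 N/mm^2
strain = (Lf - L0) / L0 = (79.2180 - 59.3390) / 59.3390 = 0.3350
E = TS / strain = 2.6291 / 0.3350 = 7.8480 N/mm^2


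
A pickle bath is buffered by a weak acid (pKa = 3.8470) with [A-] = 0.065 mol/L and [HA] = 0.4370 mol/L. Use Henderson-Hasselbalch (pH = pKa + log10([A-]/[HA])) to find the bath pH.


ratio = [A-] / [HA] = 0.065 / 0.4370 = 0.1487
log10(ratio) = -0.8276
pH = pKa + log10(ratio) = 3.8470 - 0.8276 = 3.0194


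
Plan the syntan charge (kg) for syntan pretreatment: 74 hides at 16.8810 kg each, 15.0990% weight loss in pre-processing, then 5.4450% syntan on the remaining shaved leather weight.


Total_raw = N * avg_wt = 74 * 16.8810 = 1249.1940 kg
Substrate = Total_raw * (1 - loss/100) = 1249.1940 * (1 - 15.0990/100) = 1060.5782 kg
Syntan = Substrate * pct / 100 = 1060.5782 * 5.4450 / 100 = 57.7485 kg


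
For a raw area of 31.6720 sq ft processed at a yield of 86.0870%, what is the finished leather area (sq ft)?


Formula: finished = raw * yield / 100
Substituting: finished = 31.6720 * 86.0870 / 100
Result: 27.2655 sq ft


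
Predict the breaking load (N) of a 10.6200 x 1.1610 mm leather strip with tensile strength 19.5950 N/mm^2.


Formula: F = TS * w * t
Substituting: F = 19.5950 * 10.6200 * 1.1610
Result: 241.6028 N


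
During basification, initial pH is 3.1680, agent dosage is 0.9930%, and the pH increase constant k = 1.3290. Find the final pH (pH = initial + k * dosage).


Formula: pH_final = pH_initial + k * base_pct
Substituting: pH_final = 3.1680 + 1.3290 * 0.9930
Result: 4.4877


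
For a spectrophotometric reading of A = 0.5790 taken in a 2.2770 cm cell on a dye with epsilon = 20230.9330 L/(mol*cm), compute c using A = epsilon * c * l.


Formula: c = A / (epsilon * l)
Substituting: c = 0.5790 / (20230.9330 * 2.2770)
Result: 1.2569e-05 mol/L


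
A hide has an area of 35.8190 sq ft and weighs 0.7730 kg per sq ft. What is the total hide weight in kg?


Formula: Weight = area * weight_per_sqft
Substituting: Weight = 35.8190 * 0.7730
Result: 27.6881 kg


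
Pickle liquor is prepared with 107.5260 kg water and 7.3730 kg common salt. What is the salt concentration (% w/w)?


Formula: Conc = salt / (water + salt) * 100
Substituting: Conc = 7.3730 / (107.5260 + 7.3730) * 100
Result: 6.4169 %


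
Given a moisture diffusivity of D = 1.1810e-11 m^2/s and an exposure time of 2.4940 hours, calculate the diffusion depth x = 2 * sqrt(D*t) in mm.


t = 2.4940 hr * 3600 = 8978.4000 s
D * t = 1.1810e-11 * 8978.4000 = 1.0603e-07
x = 2 * sqrt(D*t) = 2 * sqrt(1.0603e-07) = 6.5126e-04 m = 0.6513 mm


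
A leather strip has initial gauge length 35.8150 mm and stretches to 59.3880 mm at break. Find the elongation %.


Formula: Elongation = (Lf - L0) / L0 * 100
Substituting: Elongation = (59.3880 - 35.8150) / 35.8150 * 100
Result: 65.8188 %


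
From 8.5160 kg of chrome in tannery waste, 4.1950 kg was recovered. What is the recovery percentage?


Formula: Recovery = recovered / input * 100
Substituting: Recovery = 4.1950 / 8.5160 * 100
Result: 49.2602 %


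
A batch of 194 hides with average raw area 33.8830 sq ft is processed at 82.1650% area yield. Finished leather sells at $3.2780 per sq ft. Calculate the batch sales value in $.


Raw_total = N * avg_area = 194 * 33.8830 = 6573.3020 sq ft
Finished = Raw_total * yield / 100 = 6573.3020 * 82.1650 / 100 = 5400.9536 sq ft
Value = Finished * price = 5400.9536 * 3.2780 = 17704.3259 $


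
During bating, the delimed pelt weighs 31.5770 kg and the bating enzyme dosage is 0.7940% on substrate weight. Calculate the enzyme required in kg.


Formula: Enzyme = substrate * pct / 100
Substituting: Enzyme = 31.5770 * 0.7940 / 100
Result: 0.2507 kg


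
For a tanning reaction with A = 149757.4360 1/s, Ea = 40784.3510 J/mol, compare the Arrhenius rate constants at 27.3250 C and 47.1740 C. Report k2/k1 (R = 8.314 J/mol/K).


T1 = 27.3250 + 273.15 = 300.4750 K; T2 = 47.1740 + 273.15 = 320.3240 K
k1 = A * exp(-Ea/(R*T1)) = 149757.4360 * exp(-40784.3510/(8.314*300.4750)) = 0.0121667 1/s
k2 = A * exp(-Ea/(R*T2)) = 149757.4360 * exp(-40784.3510/(8.314*320.3240)) = 0.0334595 1/s
k2/k1 = 0.0334595 / 0.0121667 = 2.7501


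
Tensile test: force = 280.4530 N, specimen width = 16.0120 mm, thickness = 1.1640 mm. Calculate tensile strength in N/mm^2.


Formula: TS = force / (width * thickness)
Substituting: TS = 280.4530 / (16.0120 * 1.1640)
Result: 15.0474 N/mm^2


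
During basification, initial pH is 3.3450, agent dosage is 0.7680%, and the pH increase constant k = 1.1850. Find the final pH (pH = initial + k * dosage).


Formula: pH_final = pH_initial + k * base_pct
Substituting: pH_final = 3.3450 + 1.1850 * 0.7680
Result: 4.2551


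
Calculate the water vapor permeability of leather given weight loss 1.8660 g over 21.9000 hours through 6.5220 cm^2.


Formula: WVP = loss / (area * time)
Substituting: WVP = 1.8660 / (6.5220 * 21.9000)
Result: 0.0130643 g/(cm^2*hr)


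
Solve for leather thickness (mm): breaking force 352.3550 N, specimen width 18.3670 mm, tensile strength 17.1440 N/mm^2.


Formula: t = F / (TS * w)
Substituting: t = 352.3550 / (17.1440 * 18.3670)
Result: 1.1190 mm


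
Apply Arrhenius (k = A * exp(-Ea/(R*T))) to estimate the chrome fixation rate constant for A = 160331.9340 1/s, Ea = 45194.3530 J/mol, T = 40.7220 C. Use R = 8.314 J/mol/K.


T_K = T_C + 273.15 = 40.7220 + 273.15 = 313.8720 K
exponent = -Ea / (R * T_K) = -45194.3530 / (8.314 * 313.8720) = -17.3190
k = A * exp(exponent) = 160331.9340 * exp(-17.3190) = 0.00482498 1/s


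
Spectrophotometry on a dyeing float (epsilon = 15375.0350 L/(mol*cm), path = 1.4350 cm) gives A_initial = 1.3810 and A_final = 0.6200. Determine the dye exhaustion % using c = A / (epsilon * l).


c_initial = A_i / (epsilon * l) = 1.3810 / (15375.0350 * 1.4350) = 6.2593e-05 mol/L
c_final = A_f / (epsilon * l) = 0.6200 / (15375.0350 * 1.4350) = 2.8101e-05 mol/L
Exhaustion = (c_initial - c_final) / c_initial * 100 = (6.2593e-05 - 2.8101e-05) / 6.2593e-05 * 100 = 55.1050 %


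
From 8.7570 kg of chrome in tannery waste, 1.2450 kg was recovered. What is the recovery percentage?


Formula: Recovery = recovered / input * 100
Substituting: Recovery = 1.2450 / 8.7570 * 100
Result: 14.2172 %


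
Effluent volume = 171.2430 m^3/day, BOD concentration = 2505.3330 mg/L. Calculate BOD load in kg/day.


Formula: BOD_load = volume * conc / 1000
Substituting: BOD_load = 171.2430 * 2505.3330 / 1000
Result: 429.0207 kg/day


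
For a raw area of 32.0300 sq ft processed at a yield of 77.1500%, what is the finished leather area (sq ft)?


Formula: finished = raw * yield / 100
Substituting: finished = 32.0300 * 77.1500 / 100
Result: 24.7111 sq ft


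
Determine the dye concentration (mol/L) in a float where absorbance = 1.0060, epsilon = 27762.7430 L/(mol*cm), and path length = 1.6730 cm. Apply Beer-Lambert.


Formula: c = A / (epsilon * l)
Substituting: c = 1.0060 / (27762.7430 * 1.6730)
Result: 2.1659e-05 mol/L


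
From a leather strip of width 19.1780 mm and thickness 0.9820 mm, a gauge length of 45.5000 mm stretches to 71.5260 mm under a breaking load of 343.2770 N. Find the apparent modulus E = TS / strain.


TS = F / (w * t) = 343.2770 / (19.1780 * 0.9820) = 18.2276 N/mm^2
strain = (Lf - L0) / L0 = (71.5260 - 45.5000) / 45.5000 = 0.5720
E = TS / strain = 18.2276 / 0.5720 = 31.8665 N/mm^2


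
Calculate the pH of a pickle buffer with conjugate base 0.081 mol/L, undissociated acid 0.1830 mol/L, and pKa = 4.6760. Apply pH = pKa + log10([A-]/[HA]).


ratio = [A-] / [HA] = 0.081 / 0.1830 = 0.4426
log10(ratio) = -0.3540
pH = pKa + log10(ratio) = 4.6760 - 0.3540 = 4.3220


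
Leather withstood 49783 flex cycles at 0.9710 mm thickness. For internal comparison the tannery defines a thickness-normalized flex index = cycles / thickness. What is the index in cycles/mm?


Formula: Index = cycles / thickness
Substituting: Index = 49783 / 0.9710
Result: 51269.8249 cycles/mm


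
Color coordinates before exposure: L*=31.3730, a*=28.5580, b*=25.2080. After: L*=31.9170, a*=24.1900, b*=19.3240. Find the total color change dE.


dL = 0.5440, da = -4.3680, db = -5.8840
dE = sqrt(0.5440^2 + (-4.3680)^2 + (-5.8840)^2) = 7.3483


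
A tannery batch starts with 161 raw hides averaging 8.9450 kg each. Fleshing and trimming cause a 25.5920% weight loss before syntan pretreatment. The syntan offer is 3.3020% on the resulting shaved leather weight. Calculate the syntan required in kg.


Total_raw = N * avg_wt = 161 * 8.9450 = 1440.1450 kg
Substrate = Total_raw * (1 - loss/100) = 1440.1450 * (1 - 25.5920/100) = 1071.5831 kg
Syntan = Substrate * pct / 100 = 1071.5831 * 3.3020 / 100 = 35.3837 kg


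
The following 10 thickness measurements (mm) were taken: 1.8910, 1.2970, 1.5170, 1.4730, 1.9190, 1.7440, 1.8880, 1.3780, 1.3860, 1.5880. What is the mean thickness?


Formula: Average = sum / n
Substituting: Average = 16.0810 / 10
Result: 1.6081 mm


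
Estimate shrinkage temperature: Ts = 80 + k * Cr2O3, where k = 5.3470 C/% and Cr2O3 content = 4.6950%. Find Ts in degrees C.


Formula: Ts = 80 + k * Cr2O3
Substituting: Ts = 80 + 5.3470 * 4.6950
Result: 105.1042 C


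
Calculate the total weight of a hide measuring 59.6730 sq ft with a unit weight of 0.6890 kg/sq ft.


Formula: Weight = area * weight_per_sqft
Substituting: Weight = 59.6730 * 0.6890
Result: 41.1147 kg


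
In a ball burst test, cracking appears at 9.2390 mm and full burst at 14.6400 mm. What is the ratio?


Formula: Ratio = crack / burst
Substituting: Ratio = 9.2390 / 14.6400
Result: 0.6311


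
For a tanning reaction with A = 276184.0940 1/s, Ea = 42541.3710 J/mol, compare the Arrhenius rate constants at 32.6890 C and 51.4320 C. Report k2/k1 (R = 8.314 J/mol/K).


T1 = 32.6890 + 273.15 = 305.8390 K; T2 = 51.4320 + 273.15 = 324.5820 K
k1 = A * exp(-Ea/(R*T1)) = 276184.0940 * exp(-42541.3710/(8.314*305.8390)) = 0.0149706 1/s
k2 = A * exp(-Ea/(R*T2)) = 276184.0940 * exp(-42541.3710/(8.314*324.5820)) = 0.0393381 1/s
k2/k1 = 0.0393381 / 0.0149706 = 2.6277


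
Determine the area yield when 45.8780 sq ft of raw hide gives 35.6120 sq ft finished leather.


Formula: Yield = finished / raw * 100
Substituting: Yield = 35.6120 / 45.8780 * 100
Result: 77.6233 %


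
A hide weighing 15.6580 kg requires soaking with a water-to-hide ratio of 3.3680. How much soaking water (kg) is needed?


Formula: Water = hide_weight * ratio
Substituting: Water = 15.6580 * 3.3680
Result: 52.7361 kg


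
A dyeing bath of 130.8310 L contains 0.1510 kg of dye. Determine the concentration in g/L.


Formula: Conc = dye_mass(kg) / volume(L) * 1000
Substituting: Conc = 0.1510 / 130.8310 * 1000
Result: 1.1542 g/L


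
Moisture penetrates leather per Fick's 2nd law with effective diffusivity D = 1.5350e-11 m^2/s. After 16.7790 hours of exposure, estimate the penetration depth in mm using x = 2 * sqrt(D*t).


t = 16.7790 hr * 3600 = 60404.4000 s
D * t = 1.5350e-11 * 60404.4000 = 9.2721e-07
x = 2 * sqrt(D*t) = 2 * sqrt(9.2721e-07) = 0.00192583 m = 1.9258 mm


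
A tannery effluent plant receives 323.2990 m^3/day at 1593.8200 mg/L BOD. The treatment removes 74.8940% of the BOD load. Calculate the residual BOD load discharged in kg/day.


Load_in = volume * conc / 1000 = 323.2990 * 1593.8200 / 1000 = 515.2804 kg/day
Removed = Load_in * eff / 100 = 515.2804 * 74.8940 / 100 = 385.9141 kg/day
Load_out = Load_in - Removed = 515.2804 - 385.9141 = 129.3663 kg/day


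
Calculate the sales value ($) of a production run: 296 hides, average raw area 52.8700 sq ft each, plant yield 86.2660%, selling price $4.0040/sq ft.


Raw_total = N * avg_area = 296 * 52.8700 = 15649.5200 sq ft
Finished = Raw_total * yield / 100 = 15649.5200 * 86.2660 / 100 = 13500.2149 sq ft
Value = Finished * price = 13500.2149 * 4.0040 = 54054.8606 $


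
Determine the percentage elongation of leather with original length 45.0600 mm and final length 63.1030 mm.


Formula: Elongation = (Lf - L0) / L0 * 100
Substituting: Elongation = (63.1030 - 45.0600) / 45.0600 * 100
Result: 40.0422 %


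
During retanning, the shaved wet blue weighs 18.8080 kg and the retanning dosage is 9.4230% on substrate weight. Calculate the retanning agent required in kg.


Formula: Retan = substrate * pct / 100
Substituting: Retan = 18.8080 * 9.4230 / 100
Result: 1.7723 kg


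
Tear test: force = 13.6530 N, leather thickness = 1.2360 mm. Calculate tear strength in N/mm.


Formula: Tear strength = force / thickness
Substituting: Tear strength = 13.6530 / 1.2360
Result: 11.0461 N/mm


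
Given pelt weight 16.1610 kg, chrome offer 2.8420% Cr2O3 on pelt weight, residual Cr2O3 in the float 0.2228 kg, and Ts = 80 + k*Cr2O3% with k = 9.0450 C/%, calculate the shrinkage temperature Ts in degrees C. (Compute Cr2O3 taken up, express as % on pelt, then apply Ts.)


Offered = pelt * offer_pct / 100 = 16.1610 * 2.8420 / 100 = 0.4593 kg
Uptake = offered - residual = 0.4593 - 0.2228 = 0.2365 kg
Cr2O3% on pelt = uptake / pelt * 100 = 0.2365 / 16.1610 * 100 = 1.4634 %
Ts = 80 + k * Cr2O3% = 80 + 9.0450 * 1.4634 = 93.2362 C


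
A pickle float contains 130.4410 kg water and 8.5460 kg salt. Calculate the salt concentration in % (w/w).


Formula: Conc = salt / (water + salt) * 100
Substituting: Conc = 8.5460 / (130.4410 + 8.5460) * 100
Result: 6.1488 %


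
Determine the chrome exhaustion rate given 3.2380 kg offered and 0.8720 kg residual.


Formula: Uptake = (offered - residual) / offered * 100
Substituting: Uptake = (3.2380 - 0.8720) / 3.2380 * 100
Result: 73.0698 %


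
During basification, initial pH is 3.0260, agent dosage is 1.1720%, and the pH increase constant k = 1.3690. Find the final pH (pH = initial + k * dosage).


Formula: pH_final = pH_initial + k * base_pct
Substituting: pH_final = 3.0260 + 1.3690 * 1.1720
Result: 4.6305


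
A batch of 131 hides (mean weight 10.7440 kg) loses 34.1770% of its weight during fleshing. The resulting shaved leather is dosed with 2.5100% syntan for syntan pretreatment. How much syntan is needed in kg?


Total_raw = N * avg_wt = 131 * 10.7440 = 1407.4640 kg
Substrate = Total_raw * (1 - loss/100) = 1407.4640 * (1 - 34.1770/100) = 926.4350 kg
Syntan = Substrate * pct / 100 = 926.4350 * 2.5100 / 100 = 23.2535 kg


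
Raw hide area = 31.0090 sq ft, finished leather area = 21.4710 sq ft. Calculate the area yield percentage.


Formula: Yield = finished / raw * 100
Substituting: Yield = 21.4710 / 31.0090 * 100
Result: 69.2412 %


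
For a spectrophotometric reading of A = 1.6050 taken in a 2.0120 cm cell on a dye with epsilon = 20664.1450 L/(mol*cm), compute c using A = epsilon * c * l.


Formula: c = A / (epsilon * l)
Substituting: c = 1.6050 / (20664.1450 * 2.0120)
Result: 3.8604e-05 mol/L


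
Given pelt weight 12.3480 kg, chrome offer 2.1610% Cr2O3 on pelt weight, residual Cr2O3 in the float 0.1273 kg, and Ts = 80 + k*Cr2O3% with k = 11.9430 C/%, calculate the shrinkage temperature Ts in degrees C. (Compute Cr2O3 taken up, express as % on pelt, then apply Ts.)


Offered = pelt * offer_pct / 100 = 12.3480 * 2.1610 / 100 = 0.2668 kg
Uptake = offered - residual = 0.2668 - 0.1273 = 0.1395 kg
Cr2O3% on pelt = uptake / pelt * 100 = 0.1395 / 12.3480 * 100 = 1.1301 %
Ts = 80 + k * Cr2O3% = 80 + 11.9430 * 1.1301 = 93.4964 C


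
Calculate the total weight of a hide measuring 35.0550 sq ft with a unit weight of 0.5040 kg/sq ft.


Formula: Weight = area * weight_per_sqft
Substituting: Weight = 35.0550 * 0.5040
Result: 17.6677 kg


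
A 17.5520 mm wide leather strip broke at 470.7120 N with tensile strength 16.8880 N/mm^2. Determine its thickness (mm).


Formula: t = F / (TS * w)
Substituting: t = 470.7120 / (16.8880 * 17.5520)
Result: 1.5880 mm


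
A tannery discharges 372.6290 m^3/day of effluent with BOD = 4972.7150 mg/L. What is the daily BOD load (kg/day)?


Formula: BOD_load = volume * conc / 1000
Substituting: BOD_load = 372.6290 * 4972.7150 / 1000
Result: 1852.9778 kg/day


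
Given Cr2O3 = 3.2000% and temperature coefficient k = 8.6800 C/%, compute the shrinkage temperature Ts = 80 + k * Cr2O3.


Formula: Ts = 80 + k * Cr2O3
Substituting: Ts = 80 + 8.6800 * 3.2000
Result: 107.7760 C


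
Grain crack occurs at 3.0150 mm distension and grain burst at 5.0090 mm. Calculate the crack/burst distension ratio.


Formula: Ratio = crack / burst
Substituting: Ratio = 3.0150 / 5.0090
Result: 0.6019


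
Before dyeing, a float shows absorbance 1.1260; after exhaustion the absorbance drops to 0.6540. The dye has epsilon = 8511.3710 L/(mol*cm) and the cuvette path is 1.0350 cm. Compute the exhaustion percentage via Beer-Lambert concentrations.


c_initial = A_i / (epsilon * l) = 1.1260 / (8511.3710 * 1.0350) = 1.2782e-04 mol/L
c_final = A_f / (epsilon * l) = 0.6540 / (8511.3710 * 1.0350) = 7.4240e-05 mol/L
Exhaustion = (c_initial - c_final) / c_initial * 100 = (1.2782e-04 - 7.4240e-05) / 1.2782e-04 * 100 = 41.9183 %


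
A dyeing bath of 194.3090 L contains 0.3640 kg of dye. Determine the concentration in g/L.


Formula: Conc = dye_mass(kg) / volume(L) * 1000
Substituting: Conc = 0.3640 / 194.3090 * 1000
Result: 1.8733 g/L


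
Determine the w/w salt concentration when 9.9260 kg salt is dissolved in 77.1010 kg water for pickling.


Formula: Conc = salt / (water + salt) * 100
Substituting: Conc = 9.9260 / (77.1010 + 9.9260) * 100
Result: 11.4057 %


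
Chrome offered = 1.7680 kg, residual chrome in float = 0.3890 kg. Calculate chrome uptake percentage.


Formula: Uptake = (offered - residual) / offered * 100
Substituting: Uptake = (1.7680 - 0.3890) / 1.7680 * 100
Result: 77.9977 %


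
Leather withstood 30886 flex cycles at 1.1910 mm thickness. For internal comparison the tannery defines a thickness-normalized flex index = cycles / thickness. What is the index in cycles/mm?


Formula: Index = cycles / thickness
Substituting: Index = 30886 / 1.1910
Result: 25932.8296 cycles/mm


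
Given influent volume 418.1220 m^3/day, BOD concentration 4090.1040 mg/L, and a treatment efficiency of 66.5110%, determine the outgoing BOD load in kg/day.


Load_in = volume * conc / 1000 = 418.1220 * 4090.1040 / 1000 = 1710.1625 kg/day
Removed = Load_in * eff / 100 = 1710.1625 * 66.5110 / 100 = 1137.4462 kg/day
Load_out = Load_in - Removed = 1710.1625 - 1137.4462 = 572.7163 kg/day


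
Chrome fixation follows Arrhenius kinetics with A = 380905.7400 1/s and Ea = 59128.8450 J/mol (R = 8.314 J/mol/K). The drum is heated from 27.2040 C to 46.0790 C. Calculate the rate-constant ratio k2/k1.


T1 = 27.2040 + 273.15 = 300.3540 K; T2 = 46.0790 + 273.15 = 319.2290 K
k1 = A * exp(-Ea/(R*T1)) = 380905.7400 * exp(-59128.8450/(8.314*300.3540)) = 1.9831e-05 1/s
k2 = A * exp(-Ea/(R*T2)) = 380905.7400 * exp(-59128.8450/(8.314*319.2290)) = 8.0420e-05 1/s
k2/k1 = 8.0420e-05 / 1.9831e-05 = 4.0554


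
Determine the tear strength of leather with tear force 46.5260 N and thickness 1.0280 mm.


Formula: Tear strength = force / thickness
Substituting: Tear strength = 46.5260 / 1.0280
Result: 45.2588 N/mm


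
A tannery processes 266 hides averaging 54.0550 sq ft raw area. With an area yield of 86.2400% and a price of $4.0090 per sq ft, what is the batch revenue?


Raw_total = N * avg_area = 266 * 54.0550 = 14378.6300 sq ft
Finished = Raw_total * yield / 100 = 14378.6300 * 86.2400 / 100 = 12400.1305 sq ft
Value = Finished * price = 12400.1305 * 4.0090 = 49712.1232 $


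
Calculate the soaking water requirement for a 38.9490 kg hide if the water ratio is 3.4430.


Formula: Water = hide_weight * ratio
Substituting: Water = 38.9490 * 3.4430
Result: 134.1014 kg


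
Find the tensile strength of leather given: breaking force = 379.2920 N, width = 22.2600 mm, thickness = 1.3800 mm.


Formula: TS = force / (width * thickness)
Substituting: TS = 379.2920 / (22.2600 * 1.3800)
Result: 12.3472 N/mm^2


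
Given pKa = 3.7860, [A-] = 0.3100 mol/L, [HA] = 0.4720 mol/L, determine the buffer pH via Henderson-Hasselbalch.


ratio = [A-] / [HA] = 0.3100 / 0.4720 = 0.6568
log10(ratio) = -0.1826
pH = pKa + log10(ratio) = 3.7860 - 0.1826 = 3.6034


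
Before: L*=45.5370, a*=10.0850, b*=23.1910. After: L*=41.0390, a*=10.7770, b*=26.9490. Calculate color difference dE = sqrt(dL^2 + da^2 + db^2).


dL = -4.4980, da = 0.6920, db = 3.7580
dE = sqrt((-4.4980)^2 + 0.6920^2 + 3.7580^2) = 5.9020


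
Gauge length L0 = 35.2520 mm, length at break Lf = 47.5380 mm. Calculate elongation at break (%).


Formula: Elongation = (Lf - L0) / L0 * 100
Substituting: Elongation = (47.5380 - 35.2520) / 35.2520 * 100
Result: 34.8519 %


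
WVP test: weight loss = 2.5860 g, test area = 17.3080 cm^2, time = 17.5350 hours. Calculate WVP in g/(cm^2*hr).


Formula: WVP = loss / (area * time)
Substituting: WVP = 2.5860 / (17.3080 * 17.5350)
Result: 0.00852071 g/(cm^2*hr)


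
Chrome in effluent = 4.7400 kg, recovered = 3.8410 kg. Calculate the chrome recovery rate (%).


Formula: Recovery = recovered / input * 100
Substituting: Recovery = 3.8410 / 4.7400 * 100
Result: 81.0338 %


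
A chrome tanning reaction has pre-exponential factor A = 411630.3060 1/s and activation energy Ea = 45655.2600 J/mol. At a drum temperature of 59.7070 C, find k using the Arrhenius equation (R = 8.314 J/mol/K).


T_K = T_C + 273.15 = 59.7070 + 273.15 = 332.8570 K
exponent = -Ea / (R * T_K) = -45655.2600 / (8.314 * 332.8570) = -16.4977
k = A * exp(exponent) = 411630.3060 * exp(-16.4977) = 0.0281613 1/s


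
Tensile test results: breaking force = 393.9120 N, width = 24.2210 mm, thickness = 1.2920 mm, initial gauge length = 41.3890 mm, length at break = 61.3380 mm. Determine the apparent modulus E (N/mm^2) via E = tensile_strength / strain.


TS = F / (w * t) = 393.9120 / (24.2210 * 1.2920) = 12.5876 N/mm^2
strain = (Lf - L0) / L0 = (61.3380 - 41.3890) / 41.3890 = 0.4820
E = TS / strain = 12.5876 / 0.4820 = 26.1161 N/mm^2


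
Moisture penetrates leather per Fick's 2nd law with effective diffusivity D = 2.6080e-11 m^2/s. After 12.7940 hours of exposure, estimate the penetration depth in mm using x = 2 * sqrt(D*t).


t = 12.7940 hr * 3600 = 46058.4000 s
D * t = 2.6080e-11 * 46058.4000 = 1.2012e-06
x = 2 * sqrt(D*t) = 2 * sqrt(1.2012e-06) = 0.00219199 m = 2.1920 mm


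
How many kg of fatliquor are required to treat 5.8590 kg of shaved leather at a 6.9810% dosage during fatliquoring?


Formula: Fat = substrate * pct / 100
Substituting: Fat = 5.8590 * 6.9810 / 100
Result: 0.4090 kg


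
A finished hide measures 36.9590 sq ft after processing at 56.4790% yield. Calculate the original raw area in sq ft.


Formula: raw = finished * 100 / yield
Substituting: raw = 36.9590 * 100 / 56.4790
Result: 65.4385 sq ft


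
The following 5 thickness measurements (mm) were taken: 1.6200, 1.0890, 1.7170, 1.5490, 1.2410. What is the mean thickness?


Formula: Average = sum / n
Substituting: Average = 7.2160 / 5
Result: 1.4432 mm


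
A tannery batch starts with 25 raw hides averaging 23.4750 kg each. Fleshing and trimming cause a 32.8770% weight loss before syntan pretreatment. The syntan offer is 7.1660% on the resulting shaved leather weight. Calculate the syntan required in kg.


Total_raw = N * avg_wt = 25 * 23.4750 = 586.8750 kg
Substrate = Total_raw * (1 - loss/100) = 586.8750 * (1 - 32.8770/100) = 393.9281 kg
Syntan = Substrate * pct / 100 = 393.9281 * 7.1660 / 100 = 28.2289 kg


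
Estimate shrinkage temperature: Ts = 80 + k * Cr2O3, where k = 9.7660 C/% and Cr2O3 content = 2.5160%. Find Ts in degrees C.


Formula: Ts = 80 + k * Cr2O3
Substituting: Ts = 80 + 9.7660 * 2.5160
Result: 104.5713 C


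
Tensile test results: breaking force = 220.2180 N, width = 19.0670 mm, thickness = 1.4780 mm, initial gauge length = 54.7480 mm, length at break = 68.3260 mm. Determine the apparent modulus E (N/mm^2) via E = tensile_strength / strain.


TS = F / (w * t) = 220.2180 / (19.0670 * 1.4780) = 7.8144 N/mm^2
strain = (Lf - L0) / L0 = (68.3260 - 54.7480) / 54.7480 = 0.2480
E = TS / strain = 7.8144 / 0.2480 = 31.5086 N/mm^2


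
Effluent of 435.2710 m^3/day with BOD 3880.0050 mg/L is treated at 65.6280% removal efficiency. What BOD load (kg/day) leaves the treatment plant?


Load_in = volume * conc / 1000 = 435.2710 * 3880.0050 / 1000 = 1688.8537 kg/day
Removed = Load_in * eff / 100 = 1688.8537 * 65.6280 / 100 = 1108.3609 kg/day
Load_out = Load_in - Removed = 1688.8537 - 1108.3609 = 580.4928 kg/day


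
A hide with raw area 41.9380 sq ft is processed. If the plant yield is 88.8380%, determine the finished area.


Formula: finished = raw * yield / 100
Substituting: finished = 41.9380 * 88.8380 / 100
Result: 37.2569 sq ft


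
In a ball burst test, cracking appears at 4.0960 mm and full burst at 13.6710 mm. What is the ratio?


Formula: Ratio = crack / burst
Substituting: Ratio = 4.0960 / 13.6710
Result: 0.2996


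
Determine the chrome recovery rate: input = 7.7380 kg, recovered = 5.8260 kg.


Formula: Recovery = recovered / input * 100
Substituting: Recovery = 5.8260 / 7.7380 * 100
Result: 75.2908 %


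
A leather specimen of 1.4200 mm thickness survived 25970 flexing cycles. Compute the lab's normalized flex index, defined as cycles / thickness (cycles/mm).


Formula: Index = cycles / thickness
Substituting: Index = 25970 / 1.4200
Result: 18288.7324 cycles/mm


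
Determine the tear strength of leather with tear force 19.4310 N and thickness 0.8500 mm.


Formula: Tear strength = force / thickness
Substituting: Tear strength = 19.4310 / 0.8500
Result: 22.8600 N/mm


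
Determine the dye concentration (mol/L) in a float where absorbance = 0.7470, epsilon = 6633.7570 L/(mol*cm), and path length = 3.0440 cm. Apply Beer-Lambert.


Formula: c = A / (epsilon * l)
Substituting: c = 0.7470 / (6633.7570 * 3.0440)
Result: 3.6993e-05 mol/L


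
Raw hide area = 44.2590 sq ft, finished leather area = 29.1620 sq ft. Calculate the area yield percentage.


Formula: Yield = finished / raw * 100
Substituting: Yield = 29.1620 / 44.2590 * 100
Result: 65.8894 %


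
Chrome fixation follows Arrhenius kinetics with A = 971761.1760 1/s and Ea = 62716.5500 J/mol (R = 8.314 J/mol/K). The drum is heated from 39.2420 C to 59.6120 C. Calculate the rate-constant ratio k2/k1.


T1 = 39.2420 + 273.15 = 312.3920 K; T2 = 59.6120 + 273.15 = 332.7620 K
k1 = A * exp(-Ea/(R*T1)) = 971761.1760 * exp(-62716.5500/(8.314*312.3920)) = 3.1654e-05 1/s
k2 = A * exp(-Ea/(R*T2)) = 971761.1760 * exp(-62716.5500/(8.314*332.7620)) = 1.3880e-04 1/s
k2/k1 = 1.3880e-04 / 3.1654e-05 = 4.3850


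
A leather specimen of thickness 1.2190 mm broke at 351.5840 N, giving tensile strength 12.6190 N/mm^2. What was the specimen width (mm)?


Formula: w = F / (TS * t)
Substituting: w = 351.5840 / (12.6190 * 1.2190)
Result: 22.8560 mm


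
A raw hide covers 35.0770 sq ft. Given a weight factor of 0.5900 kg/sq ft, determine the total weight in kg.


Formula: Weight = area * weight_per_sqft
Substituting: Weight = 35.0770 * 0.5900
Result: 20.6954 kg


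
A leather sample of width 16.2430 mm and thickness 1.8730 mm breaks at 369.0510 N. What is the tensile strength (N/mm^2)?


Formula: TS = force / (width * thickness)
Substituting: TS = 369.0510 / (16.2430 * 1.8730)
Result: 12.1306 N/mm^2


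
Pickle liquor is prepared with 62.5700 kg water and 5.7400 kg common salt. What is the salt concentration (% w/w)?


Formula: Conc = salt / (water + salt) * 100
Substituting: Conc = 5.7400 / (62.5700 + 5.7400) * 100
Result: 8.4029 %


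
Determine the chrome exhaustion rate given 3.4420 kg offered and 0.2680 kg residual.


Formula: Uptake = (offered - residual) / offered * 100
Substituting: Uptake = (3.4420 - 0.2680) / 3.4420 * 100
Result: 92.2138 %


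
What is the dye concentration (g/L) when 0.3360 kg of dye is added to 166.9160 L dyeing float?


Formula: Conc = dye_mass(kg) / volume(L) * 1000
Substituting: Conc = 0.3360 / 166.9160 * 1000
Result: 2.0130 g/L


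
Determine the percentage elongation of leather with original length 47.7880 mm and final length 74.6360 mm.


Formula: Elongation = (Lf - L0) / L0 * 100
Substituting: Elongation = (74.6360 - 47.7880) / 47.7880 * 100
Result: 56.1815 %


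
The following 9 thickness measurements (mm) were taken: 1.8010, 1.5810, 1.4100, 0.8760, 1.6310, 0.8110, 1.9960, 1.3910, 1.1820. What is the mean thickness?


Formula: Average = sum / n
Substituting: Average = 12.6790 / 9
Result: 1.4088 mm


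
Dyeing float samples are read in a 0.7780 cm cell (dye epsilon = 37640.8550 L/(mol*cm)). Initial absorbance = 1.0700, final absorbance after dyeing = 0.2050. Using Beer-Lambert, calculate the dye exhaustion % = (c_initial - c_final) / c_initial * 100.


c_initial = A_i / (epsilon * l) = 1.0700 / (37640.8550 * 0.7780) = 3.6538e-05 mol/L
c_final = A_f / (epsilon * l) = 0.2050 / (37640.8550 * 0.7780) = 7.0003e-06 mol/L
Exhaustion = (c_initial - c_final) / c_initial * 100 = (3.6538e-05 - 7.0003e-06) / 3.6538e-05 * 100 = 80.8411 %


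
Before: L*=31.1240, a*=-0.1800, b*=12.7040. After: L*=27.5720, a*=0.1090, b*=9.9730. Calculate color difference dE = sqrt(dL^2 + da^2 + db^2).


dL = -3.5520, da = 0.2890, db = -2.7310
dE = sqrt((-3.5520)^2 + 0.2890^2 + (-2.7310)^2) = 4.4898


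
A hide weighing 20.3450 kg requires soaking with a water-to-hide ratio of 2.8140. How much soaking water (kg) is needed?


Formula: Water = hide_weight * ratio
Substituting: Water = 20.3450 * 2.8140
Result: 57.2508 kg


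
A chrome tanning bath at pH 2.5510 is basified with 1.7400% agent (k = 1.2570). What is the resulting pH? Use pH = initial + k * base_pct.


Formula: pH_final = pH_initial + k * base_pct
Substituting: pH_final = 2.5510 + 1.2570 * 1.7400
Result: 4.7382


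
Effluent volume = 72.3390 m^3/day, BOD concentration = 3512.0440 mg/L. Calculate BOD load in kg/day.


Formula: BOD_load = volume * conc / 1000
Substituting: BOD_load = 72.3390 * 3512.0440 / 1000
Result: 254.0578 kg/day


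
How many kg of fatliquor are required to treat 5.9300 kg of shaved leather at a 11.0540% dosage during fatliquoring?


Formula: Fat = substrate * pct / 100
Substituting: Fat = 5.9300 * 11.0540 / 100
Result: 0.6555 kg


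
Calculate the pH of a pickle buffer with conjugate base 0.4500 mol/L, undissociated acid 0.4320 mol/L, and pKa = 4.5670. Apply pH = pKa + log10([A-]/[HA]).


ratio = [A-] / [HA] = 0.4500 / 0.4320 = 1.0417
log10(ratio) = 0.0177288
pH = pKa + log10(ratio) = 4.5670 + 0.0177288 = 4.5847


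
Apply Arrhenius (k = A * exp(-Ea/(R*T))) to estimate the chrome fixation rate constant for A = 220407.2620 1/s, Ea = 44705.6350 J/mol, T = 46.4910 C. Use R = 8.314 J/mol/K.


T_K = T_C + 273.15 = 46.4910 + 273.15 = 319.6410 K
exponent = -Ea / (R * T_K) = -44705.6350 / (8.314 * 319.6410) = -16.8225
k = A * exp(exponent) = 220407.2620 * exp(-16.8225) = 0.0108973 1/s


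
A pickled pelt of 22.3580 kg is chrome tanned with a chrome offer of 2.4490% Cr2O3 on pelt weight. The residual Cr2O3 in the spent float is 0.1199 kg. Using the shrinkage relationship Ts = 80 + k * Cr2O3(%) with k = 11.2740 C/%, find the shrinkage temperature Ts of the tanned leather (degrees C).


Offered = pelt * offer_pct / 100 = 22.3580 * 2.4490 / 100 = 0.5475 kg
Uptake = offered - residual = 0.5475 - 0.1199 = 0.4276 kg
Cr2O3% on pelt = uptake / pelt * 100 = 0.4276 / 22.3580 * 100 = 1.9127 %
Ts = 80 + k * Cr2O3% = 80 + 11.2740 * 1.9127 = 101.5641 C


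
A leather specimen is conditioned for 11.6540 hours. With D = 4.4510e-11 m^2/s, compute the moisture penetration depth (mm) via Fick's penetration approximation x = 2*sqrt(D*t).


t = 11.6540 hr * 3600 = 41954.4000 s
D * t = 4.4510e-11 * 41954.4000 = 1.8674e-06
x = 2 * sqrt(D*t) = 2 * sqrt(1.8674e-06) = 0.00273305 m = 2.7330 mm


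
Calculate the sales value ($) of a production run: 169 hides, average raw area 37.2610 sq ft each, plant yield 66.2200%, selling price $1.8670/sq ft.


Raw_total = N * avg_area = 169 * 37.2610 = 6297.1090 sq ft
Finished = Raw_total * yield / 100 = 6297.1090 * 66.2200 / 100 = 4169.9456 sq ft
Value = Finished * price = 4169.9456 * 1.8670 = 7785.2884 $


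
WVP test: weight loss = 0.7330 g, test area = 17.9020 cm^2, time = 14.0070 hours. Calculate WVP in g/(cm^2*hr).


Formula: WVP = loss / (area * time)
Substituting: WVP = 0.7330 / (17.9020 * 14.0070)
Result: 0.00292319 g/(cm^2*hr)


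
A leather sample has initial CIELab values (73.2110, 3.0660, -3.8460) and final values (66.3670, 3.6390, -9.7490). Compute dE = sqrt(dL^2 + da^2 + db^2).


dL = -6.8440, da = 0.5730, db = -5.9030
dE = sqrt((-6.8440)^2 + 0.5730^2 + (-5.9030)^2) = 9.0562


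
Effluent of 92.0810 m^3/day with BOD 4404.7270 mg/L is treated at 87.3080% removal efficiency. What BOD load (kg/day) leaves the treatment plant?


Load_in = volume * conc / 1000 = 92.0810 * 4404.7270 / 1000 = 405.5917 kg/day
Removed = Load_in * eff / 100 = 405.5917 * 87.3080 / 100 = 354.1140 kg/day
Load_out = Load_in - Removed = 405.5917 - 354.1140 = 51.4777 kg/day


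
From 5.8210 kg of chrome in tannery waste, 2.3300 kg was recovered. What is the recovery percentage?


Formula: Recovery = recovered / input * 100
Substituting: Recovery = 2.3300 / 5.8210 * 100
Result: 40.0275 %


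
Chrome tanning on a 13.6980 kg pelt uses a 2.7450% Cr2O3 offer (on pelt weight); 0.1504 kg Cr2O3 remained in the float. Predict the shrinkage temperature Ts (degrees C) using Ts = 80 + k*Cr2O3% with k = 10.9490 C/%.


Offered = pelt * offer_pct / 100 = 13.6980 * 2.7450 / 100 = 0.3760 kg
Uptake = offered - residual = 0.3760 - 0.1504 = 0.2256 kg
Cr2O3% on pelt = uptake / pelt * 100 = 0.2256 / 13.6980 * 100 = 1.6470 %
Ts = 80 + k * Cr2O3% = 80 + 10.9490 * 1.6470 = 98.0333 C


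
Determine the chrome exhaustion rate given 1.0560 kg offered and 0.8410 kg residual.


Formula: Uptake = (offered - residual) / offered * 100
Substituting: Uptake = (1.0560 - 0.8410) / 1.0560 * 100
Result: 20.3598 %


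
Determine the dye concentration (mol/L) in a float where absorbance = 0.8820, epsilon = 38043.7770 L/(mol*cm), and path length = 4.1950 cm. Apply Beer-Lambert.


Formula: c = A / (epsilon * l)
Substituting: c = 0.8820 / (38043.7770 * 4.1950)
Result: 5.5265e-06 mol/L


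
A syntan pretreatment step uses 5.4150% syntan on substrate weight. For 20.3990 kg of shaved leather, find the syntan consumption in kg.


Formula: Syntan = substrate * pct / 100
Substituting: Syntan = 20.3990 * 5.4150 / 100
Result: 1.1046 kg


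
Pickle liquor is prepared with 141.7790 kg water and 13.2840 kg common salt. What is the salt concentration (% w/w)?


Formula: Conc = salt / (water + salt) * 100
Substituting: Conc = 13.2840 / (141.7790 + 13.2840) * 100
Result: 8.5668 %


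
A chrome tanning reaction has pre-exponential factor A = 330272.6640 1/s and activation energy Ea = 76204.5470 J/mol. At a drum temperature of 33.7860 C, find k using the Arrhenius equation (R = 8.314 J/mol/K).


T_K = T_C + 273.15 = 33.7860 + 273.15 = 306.9360 K
exponent = -Ea / (R * T_K) = -76204.5470 / (8.314 * 306.9360) = -29.8623
k = A * exp(exponent) = 330272.6640 * exp(-29.8623) = 3.5469e-08 1/s


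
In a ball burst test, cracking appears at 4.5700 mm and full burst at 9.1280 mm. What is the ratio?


Formula: Ratio = crack / burst
Substituting: Ratio = 4.5700 / 9.1280
Result: 0.5007


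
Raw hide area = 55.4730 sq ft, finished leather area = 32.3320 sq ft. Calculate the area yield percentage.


Formula: Yield = finished / raw * 100
Substituting: Yield = 32.3320 / 55.4730 * 100
Result: 58.2842 %


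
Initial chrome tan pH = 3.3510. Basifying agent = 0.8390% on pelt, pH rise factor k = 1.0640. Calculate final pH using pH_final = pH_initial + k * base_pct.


Formula: pH_final = pH_initial + k * base_pct
Substituting: pH_final = 3.3510 + 1.0640 * 0.8390
Result: 4.2437


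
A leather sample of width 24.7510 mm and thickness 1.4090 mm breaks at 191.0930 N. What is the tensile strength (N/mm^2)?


Formula: TS = force / (width * thickness)
Substituting: TS = 191.0930 / (24.7510 * 1.4090)
Result: 5.4795 N/mm^2
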